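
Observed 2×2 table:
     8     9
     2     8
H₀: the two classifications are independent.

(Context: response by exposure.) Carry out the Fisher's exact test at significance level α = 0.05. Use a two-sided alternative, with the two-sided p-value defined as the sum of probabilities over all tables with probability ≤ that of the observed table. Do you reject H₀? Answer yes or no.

Margins: r₁=17, r₂=10, c₁=10, c₂=17, n=27
p_obs = C(17,8)·C(10,2)/C(27,10); sum pmf over tables with pmf ≤ p_obs
p-value (two-sided) = 0.23046
At α=0.05: p ≥ α → fail to reject H₀

reject H₀: no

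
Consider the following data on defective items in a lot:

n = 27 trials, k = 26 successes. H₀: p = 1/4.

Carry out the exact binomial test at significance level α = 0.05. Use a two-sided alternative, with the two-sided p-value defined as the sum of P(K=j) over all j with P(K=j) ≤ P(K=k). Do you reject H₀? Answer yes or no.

Exact binomial: n=27, k=26, p₀=1/4=0.2500
P(X=j) = C(n,j)·p₀^j·(1−p₀)^(n−j); p = Σ P(X=j) over j with P(X=j) ≤ P(X=26)
p-value (two-sided) = 0.00000
At α=0.05: p < α → reject H₀

reject H₀: yes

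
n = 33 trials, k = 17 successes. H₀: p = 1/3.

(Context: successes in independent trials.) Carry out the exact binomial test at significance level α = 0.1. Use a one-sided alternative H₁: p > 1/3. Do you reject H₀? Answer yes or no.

Exact binomial: n=33, k=17, p₀=1/3=0.3333
P(X≥17) from Σ C(n,i)·p₀^i·(1−p₀)^(n−i)
p-value (one-sided, H₁ greater) = 0.02348
At α=0.1: p < α → reject H₀

reject H₀: yes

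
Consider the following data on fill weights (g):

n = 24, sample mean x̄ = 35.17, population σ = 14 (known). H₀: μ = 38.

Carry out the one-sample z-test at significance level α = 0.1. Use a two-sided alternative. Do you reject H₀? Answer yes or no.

SE = σ/√n = 14/√24 = 2.8577
z = (x̄−μ₀)/SE = (35.17−38)/2.8577 = -0.9903
p-value (two-sided) = 0.32203
At α=0.1: p ≥ α → fail to reject H₀

reject H₀: no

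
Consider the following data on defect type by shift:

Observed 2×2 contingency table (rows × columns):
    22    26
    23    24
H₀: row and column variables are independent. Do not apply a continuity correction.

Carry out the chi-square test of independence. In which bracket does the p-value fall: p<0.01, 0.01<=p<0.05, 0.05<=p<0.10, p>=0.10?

Row totals [48, 47], col totals [45, 50], n=95
χ² = (22−22.74)²/22.74 + (26−25.26)²/25.26 + (23−22.26)²/22.26 + (24−24.74)²/24.74 = 0.0917
df = 1
p-value (upper-tail) = 0.76202
→ bracket: p>=0.10

p-value bracket: p>=0.10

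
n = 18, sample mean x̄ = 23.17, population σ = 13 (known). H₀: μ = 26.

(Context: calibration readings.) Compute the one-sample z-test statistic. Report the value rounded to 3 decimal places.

test statistic = -0.924

SE = σ/√n = 13/√18 = 3.0641
z = (x̄−μ₀)/SE = (23.17−26)/3.0641 = -0.9236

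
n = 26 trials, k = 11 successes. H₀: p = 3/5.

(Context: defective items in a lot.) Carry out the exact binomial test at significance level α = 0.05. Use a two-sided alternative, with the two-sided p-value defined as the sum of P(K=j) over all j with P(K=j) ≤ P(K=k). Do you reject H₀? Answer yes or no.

Exact binomial: n=26, k=11, p₀=3/5=0.6000
P(X=j) = C(n,j)·p₀^j·(1−p₀)^(n−j); p = Σ P(X=j) over j with P(X=j) ≤ P(X=11)
p-value (two-sided) = 0.07316
At α=0.05: p ≥ α → fail to reject H₀

reject H₀: no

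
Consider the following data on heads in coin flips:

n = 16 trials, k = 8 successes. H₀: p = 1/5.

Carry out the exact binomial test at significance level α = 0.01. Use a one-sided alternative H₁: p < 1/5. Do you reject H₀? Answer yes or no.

reject H₀: no

Exact binomial: n=16, k=8, p₀=1/5=0.2000
P(X≤8) from Σ C(n,i)·p₀^i·(1−p₀)^(n−i)
p-value (one-sided, H₁ less) = 0.99852
At α=0.01: p ≥ α → fail to reject H₀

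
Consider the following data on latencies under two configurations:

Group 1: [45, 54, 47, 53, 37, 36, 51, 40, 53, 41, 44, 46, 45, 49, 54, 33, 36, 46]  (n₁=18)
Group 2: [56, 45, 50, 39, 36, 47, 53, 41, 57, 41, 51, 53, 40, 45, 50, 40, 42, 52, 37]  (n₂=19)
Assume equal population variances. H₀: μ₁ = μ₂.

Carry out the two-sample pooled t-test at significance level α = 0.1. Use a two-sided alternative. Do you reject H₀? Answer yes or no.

reject H₀: no

x̄₁=45.000, s₁=6.686, n₁=18
x̄₂=46.053, s₂=6.595, n₂=19
s_p² = [17·6.686² + 18·6.595²]/35 = 44.0842
SE = √(s_p²·(1/18+1/19)) = 2.1839
t = (45.000−46.053)/2.1839 = -0.4820
df = 35
p-value (two-sided) = 0.63281
At α=0.1: p ≥ α → fail to reject H₀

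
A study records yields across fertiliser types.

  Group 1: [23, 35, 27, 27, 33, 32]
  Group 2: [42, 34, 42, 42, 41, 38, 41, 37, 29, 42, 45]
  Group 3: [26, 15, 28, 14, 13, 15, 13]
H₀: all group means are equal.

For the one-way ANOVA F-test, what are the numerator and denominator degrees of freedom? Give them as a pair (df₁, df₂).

k = 3 groups, N = 24 total
df = (k−1, N−k) = (3−1, 24−3) = (2, 21)

degrees of freedom = [2, 21]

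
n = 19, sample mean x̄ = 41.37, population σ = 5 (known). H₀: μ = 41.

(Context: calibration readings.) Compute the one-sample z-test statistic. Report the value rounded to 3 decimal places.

test statistic = 0.323

SE = σ/√n = 5/√19 = 1.1471
z = (x̄−μ₀)/SE = (41.37−41)/1.1471 = 0.3226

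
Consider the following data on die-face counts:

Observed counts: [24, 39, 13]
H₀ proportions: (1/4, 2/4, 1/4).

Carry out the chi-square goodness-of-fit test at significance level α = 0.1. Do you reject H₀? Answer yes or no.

reject H₀: no

n = 76; E_i = n·p_i = [19.00, 38.00, 19.00]
χ² = (24−19.00)²/19.00 + (39−38.00)²/38.00 + (13−19.00)²/19.00 = 3.2368
df = 2
p-value (upper-tail) = 0.19821
At α=0.1: p ≥ α → fail to reject H₀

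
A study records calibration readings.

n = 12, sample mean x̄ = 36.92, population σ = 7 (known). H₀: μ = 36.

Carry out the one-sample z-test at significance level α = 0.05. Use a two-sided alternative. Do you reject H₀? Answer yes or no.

reject H₀: no

SE = σ/√n = 7/√12 = 2.0207
z = (x̄−μ₀)/SE = (36.92−36)/2.0207 = 0.4553
p-value (two-sided) = 0.64891
At α=0.05: p ≥ α → fail to reject H₀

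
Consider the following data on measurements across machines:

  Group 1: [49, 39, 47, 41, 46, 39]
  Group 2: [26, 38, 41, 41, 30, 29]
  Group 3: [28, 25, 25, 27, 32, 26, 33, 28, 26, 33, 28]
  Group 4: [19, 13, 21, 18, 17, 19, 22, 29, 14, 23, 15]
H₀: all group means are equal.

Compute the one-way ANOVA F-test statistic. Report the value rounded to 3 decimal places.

Group means [43.50, 34.17, 28.27, 19.09], grand mean 29.029
SSB = Σnᵢ(x̄ᵢ−x̄)² = 2507.546; SSW = ΣΣ(x−x̄ᵢ)² = 617.424
MSB = 2507.546/3 = 835.8488; MSW = 617.424/30 = 20.5808
F = MSB/MSW = 40.6130
df = (3, 30)

test statistic = 40.613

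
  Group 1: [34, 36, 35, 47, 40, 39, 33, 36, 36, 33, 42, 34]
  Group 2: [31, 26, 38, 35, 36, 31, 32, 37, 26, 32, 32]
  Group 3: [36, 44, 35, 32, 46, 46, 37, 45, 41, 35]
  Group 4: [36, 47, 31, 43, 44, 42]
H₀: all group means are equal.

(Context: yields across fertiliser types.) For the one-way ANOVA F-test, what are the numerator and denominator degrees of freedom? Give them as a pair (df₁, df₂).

degrees of freedom = [3, 35]

k = 4 groups, N = 39 total
df = (k−1, N−k) = (4−1, 39−4) = (3, 35)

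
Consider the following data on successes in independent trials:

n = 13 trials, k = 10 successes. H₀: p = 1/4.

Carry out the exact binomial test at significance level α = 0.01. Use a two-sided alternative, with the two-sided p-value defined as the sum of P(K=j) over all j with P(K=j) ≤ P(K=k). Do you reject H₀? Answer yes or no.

Exact binomial: n=13, k=10, p₀=1/4=0.2500
P(X=j) = C(n,j)·p₀^j·(1−p₀)^(n−j); p = Σ P(X=j) over j with P(X=j) ≤ P(X=10)
p-value (two-sided) = 0.00013
At α=0.01: p < α → reject H₀

reject H₀: yes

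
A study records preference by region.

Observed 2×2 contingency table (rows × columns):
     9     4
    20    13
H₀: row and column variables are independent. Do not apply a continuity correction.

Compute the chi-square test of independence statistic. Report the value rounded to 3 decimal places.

Row totals [13, 33], col totals [29, 17], n=46
χ² = (9−8.20)²/8.20 + (4−4.80)²/4.80 + (20−20.80)²/20.80 + (13−12.20)²/12.20 = 0.2978
df = 1

test statistic = 0.298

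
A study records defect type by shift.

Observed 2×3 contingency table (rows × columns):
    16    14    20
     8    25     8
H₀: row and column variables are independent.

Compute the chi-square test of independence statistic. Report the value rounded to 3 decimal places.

Row totals [50, 41], col totals [24, 39, 28], n=91
χ² = (16−13.19)²/13.19 + (14−21.43)²/21.43 + (20−15.38)²/15.38 + (8−10.81)²/10.81 + (25−17.57)²/17.57 + (8−12.62)²/12.62 = 10.1210
df = 2

test statistic = 10.121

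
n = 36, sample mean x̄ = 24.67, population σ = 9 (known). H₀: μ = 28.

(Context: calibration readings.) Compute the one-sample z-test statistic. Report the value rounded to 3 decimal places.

SE = σ/√n = 9/√36 = 1.5000
z = (x̄−μ₀)/SE = (24.67−28)/1.5000 = -2.2200

test statistic = -2.220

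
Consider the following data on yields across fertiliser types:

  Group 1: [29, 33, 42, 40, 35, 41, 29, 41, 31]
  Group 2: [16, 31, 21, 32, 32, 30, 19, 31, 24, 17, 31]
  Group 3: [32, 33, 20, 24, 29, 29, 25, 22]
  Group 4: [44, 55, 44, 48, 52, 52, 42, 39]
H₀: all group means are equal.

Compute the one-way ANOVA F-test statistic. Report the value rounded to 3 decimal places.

test statistic = 25.920

Group means [35.67, 25.82, 26.75, 47.00], grand mean 33.194
SSB = Σnᵢ(x̄ᵢ−x̄)² = 2510.503; SSW = ΣΣ(x−x̄ᵢ)² = 1033.136
MSB = 2510.503/3 = 836.8342; MSW = 1033.136/32 = 32.2855
F = MSB/MSW = 25.9198
df = (3, 32)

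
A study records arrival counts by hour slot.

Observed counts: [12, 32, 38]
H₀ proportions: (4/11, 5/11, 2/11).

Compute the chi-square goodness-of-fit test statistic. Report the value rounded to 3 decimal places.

n = 82; E_i = n·p_i = [29.82, 37.27, 14.91]
χ² = (12−29.82)²/29.82 + (32−37.27)²/37.27 + (38−14.91)²/14.91 = 47.1561
df = 2

test statistic = 47.156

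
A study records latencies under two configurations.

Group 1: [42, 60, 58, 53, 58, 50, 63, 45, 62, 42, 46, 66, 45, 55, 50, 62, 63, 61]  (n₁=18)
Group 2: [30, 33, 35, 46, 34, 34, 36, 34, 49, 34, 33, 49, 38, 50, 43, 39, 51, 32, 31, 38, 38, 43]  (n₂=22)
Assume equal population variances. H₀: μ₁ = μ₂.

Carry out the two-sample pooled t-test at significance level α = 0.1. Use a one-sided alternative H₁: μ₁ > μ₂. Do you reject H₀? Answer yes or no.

x̄₁=54.500, s₁=8.024, n₁=18
x̄₂=38.636, s₂=6.680, n₂=22
s_p² = [17·8.024² + 21·6.680²]/38 = 53.4629
SE = √(s_p²·(1/18+1/22)) = 2.3239
t = (54.500−38.636)/2.3239 = 6.8264
df = 38
p-value (one-sided, H₁ greater) = 0.00000
At α=0.1: p < α → reject H₀

reject H₀: yes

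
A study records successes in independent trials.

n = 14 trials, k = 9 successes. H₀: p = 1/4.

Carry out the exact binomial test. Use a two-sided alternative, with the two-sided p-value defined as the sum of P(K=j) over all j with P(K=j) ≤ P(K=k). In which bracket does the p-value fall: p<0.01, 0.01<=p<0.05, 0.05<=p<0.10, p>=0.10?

p-value bracket: p<0.01

Exact binomial: n=14, k=9, p₀=1/4=0.2500
P(X=j) = C(n,j)·p₀^j·(1−p₀)^(n−j); p = Σ P(X=j) over j with P(X=j) ≤ P(X=9)
p-value (two-sided) = 0.00215
→ bracket: p<0.01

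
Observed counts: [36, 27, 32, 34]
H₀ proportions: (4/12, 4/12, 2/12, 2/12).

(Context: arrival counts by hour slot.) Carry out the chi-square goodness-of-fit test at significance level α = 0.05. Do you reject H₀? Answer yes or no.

reject H₀: yes

n = 129; E_i = n·p_i = [43.00, 43.00, 21.50, 21.50]
χ² = (36−43.00)²/43.00 + (27−43.00)²/43.00 + (32−21.50)²/21.50 + (34−21.50)²/21.50 = 19.4884
df = 3
p-value (upper-tail) = 0.00022
At α=0.05: p < α → reject H₀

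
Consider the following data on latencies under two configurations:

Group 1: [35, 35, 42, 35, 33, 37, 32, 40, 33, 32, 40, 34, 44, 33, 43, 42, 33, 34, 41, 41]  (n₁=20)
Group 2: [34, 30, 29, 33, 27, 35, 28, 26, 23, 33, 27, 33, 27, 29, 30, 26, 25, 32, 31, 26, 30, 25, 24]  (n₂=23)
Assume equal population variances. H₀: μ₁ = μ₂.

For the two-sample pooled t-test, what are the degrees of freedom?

degrees of freedom = 41

df = n₁ + n₂ − 2 = 20 + 23 − 2 = 41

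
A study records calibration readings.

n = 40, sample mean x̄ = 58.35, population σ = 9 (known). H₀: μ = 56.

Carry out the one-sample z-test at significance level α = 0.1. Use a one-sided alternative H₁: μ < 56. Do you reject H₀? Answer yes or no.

SE = σ/√n = 9/√40 = 1.4230
z = (x̄−μ₀)/SE = (58.35−56)/1.4230 = 1.6514
p-value (one-sided, H₁ less) = 0.95067
At α=0.1: p ≥ α → fail to reject H₀

reject H₀: no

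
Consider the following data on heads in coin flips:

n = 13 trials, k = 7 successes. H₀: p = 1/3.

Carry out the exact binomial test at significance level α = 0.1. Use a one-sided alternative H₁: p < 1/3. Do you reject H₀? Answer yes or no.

Exact binomial: n=13, k=7, p₀=1/3=0.3333
P(X≤7) from Σ C(n,i)·p₀^i·(1−p₀)^(n−i)
p-value (one-sided, H₁ less) = 0.96535
At α=0.1: p ≥ α → fail to reject H₀

reject H₀: no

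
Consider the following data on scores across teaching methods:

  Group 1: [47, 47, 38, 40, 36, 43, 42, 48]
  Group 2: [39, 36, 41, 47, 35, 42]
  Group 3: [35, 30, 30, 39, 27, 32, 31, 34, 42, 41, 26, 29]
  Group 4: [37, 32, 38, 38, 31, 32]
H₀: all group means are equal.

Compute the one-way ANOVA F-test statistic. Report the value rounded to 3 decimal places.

test statistic = 8.255

Group means [42.62, 40.00, 33.00, 34.67], grand mean 37.031
SSB = Σnᵢ(x̄ᵢ−x̄)² = 531.760; SSW = ΣΣ(x−x̄ᵢ)² = 601.208
MSB = 531.760/3 = 177.2535; MSW = 601.208/28 = 21.4717
F = MSB/MSW = 8.2552
df = (3, 28)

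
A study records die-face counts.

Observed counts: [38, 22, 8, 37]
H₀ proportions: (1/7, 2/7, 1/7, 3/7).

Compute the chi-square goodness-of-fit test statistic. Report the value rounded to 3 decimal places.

test statistic = 42.089

n = 105; E_i = n·p_i = [15.00, 30.00, 15.00, 45.00]
χ² = (38−15.00)²/15.00 + (22−30.00)²/30.00 + (8−15.00)²/15.00 + (37−45.00)²/45.00 = 42.0889
df = 3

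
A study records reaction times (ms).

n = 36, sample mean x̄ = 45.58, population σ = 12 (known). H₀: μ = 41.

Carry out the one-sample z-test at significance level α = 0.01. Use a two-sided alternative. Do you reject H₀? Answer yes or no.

reject H₀: no

SE = σ/√n = 12/√36 = 2.0000
z = (x̄−μ₀)/SE = (45.58−41)/2.0000 = 2.2900
p-value (two-sided) = 0.02202
At α=0.01: p ≥ α → fail to reject H₀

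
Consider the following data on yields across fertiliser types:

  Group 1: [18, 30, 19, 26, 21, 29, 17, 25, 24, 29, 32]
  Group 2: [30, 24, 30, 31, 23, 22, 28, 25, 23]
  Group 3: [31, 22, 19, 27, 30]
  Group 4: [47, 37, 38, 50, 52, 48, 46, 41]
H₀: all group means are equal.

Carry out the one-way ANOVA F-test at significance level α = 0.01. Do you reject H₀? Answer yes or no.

Group means [24.55, 26.22, 25.80, 44.88], grand mean 30.121
SSB = Σnᵢ(x̄ᵢ−x̄)² = 2313.557; SSW = ΣΣ(x−x̄ᵢ)² = 693.958
MSB = 2313.557/3 = 771.1858; MSW = 693.958/29 = 23.9296
F = MSB/MSW = 32.2273
df = (3, 29)
p-value (upper-tail) = 0.00000
At α=0.01: p < α → reject H₀

reject H₀: yes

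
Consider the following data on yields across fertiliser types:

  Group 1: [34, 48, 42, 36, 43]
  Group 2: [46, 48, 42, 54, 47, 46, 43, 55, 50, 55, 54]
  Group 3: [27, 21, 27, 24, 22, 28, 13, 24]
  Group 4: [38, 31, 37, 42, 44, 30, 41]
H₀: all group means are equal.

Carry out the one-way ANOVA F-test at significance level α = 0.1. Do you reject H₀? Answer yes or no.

reject H₀: yes

Group means [40.60, 49.09, 23.25, 37.57], grand mean 38.452
SSB = Σnᵢ(x̄ᵢ−x̄)² = 3122.354; SSW = ΣΣ(x−x̄ᵢ)² = 695.323
MSB = 3122.354/3 = 1040.7847; MSW = 695.323/27 = 25.7527
F = MSB/MSW = 40.4146
df = (3, 27)
p-value (upper-tail) = 0.00000
At α=0.1: p < α → reject H₀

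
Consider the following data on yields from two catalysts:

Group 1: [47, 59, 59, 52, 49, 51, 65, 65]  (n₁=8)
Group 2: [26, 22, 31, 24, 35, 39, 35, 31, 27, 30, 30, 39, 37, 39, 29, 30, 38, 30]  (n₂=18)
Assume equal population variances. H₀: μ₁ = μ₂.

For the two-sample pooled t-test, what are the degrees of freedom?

degrees of freedom = 24

df = n₁ + n₂ − 2 = 8 + 18 − 2 = 24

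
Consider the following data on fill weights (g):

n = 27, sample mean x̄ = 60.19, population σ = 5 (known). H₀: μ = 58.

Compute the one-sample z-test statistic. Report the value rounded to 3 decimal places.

SE = σ/√n = 5/√27 = 0.9623
z = (x̄−μ₀)/SE = (60.19−58)/0.9623 = 2.2759

test statistic = 2.276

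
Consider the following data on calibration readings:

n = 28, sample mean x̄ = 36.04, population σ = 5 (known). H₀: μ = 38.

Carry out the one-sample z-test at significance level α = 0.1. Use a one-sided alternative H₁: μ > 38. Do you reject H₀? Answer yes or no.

reject H₀: no

SE = σ/√n = 5/√28 = 0.9449
z = (x̄−μ₀)/SE = (36.04−38)/0.9449 = -2.0743
p-value (one-sided, H₁ greater) = 0.98097
At α=0.1: p ≥ α → fail to reject H₀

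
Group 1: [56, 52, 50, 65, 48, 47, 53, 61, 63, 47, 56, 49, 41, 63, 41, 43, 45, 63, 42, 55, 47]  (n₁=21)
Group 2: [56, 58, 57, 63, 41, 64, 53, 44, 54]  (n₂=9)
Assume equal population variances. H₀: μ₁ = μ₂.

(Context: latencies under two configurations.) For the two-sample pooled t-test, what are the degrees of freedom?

df = n₁ + n₂ − 2 = 21 + 9 − 2 = 28

degrees of freedom = 28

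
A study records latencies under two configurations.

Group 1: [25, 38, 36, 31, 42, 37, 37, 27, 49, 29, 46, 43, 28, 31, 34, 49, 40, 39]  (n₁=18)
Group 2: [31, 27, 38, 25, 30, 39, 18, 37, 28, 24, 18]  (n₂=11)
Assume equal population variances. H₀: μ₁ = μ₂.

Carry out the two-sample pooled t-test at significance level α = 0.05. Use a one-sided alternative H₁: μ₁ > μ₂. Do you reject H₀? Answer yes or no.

reject H₀: yes

x̄₁=36.722, s₁=7.331, n₁=18
x̄₂=28.636, s₂=7.325, n₂=11
s_p² = [17·7.331² + 10·7.325²]/27 = 53.7095
SE = √(s_p²·(1/18+1/11)) = 2.8047
t = (36.722−28.636)/2.8047 = 2.8829
df = 27
p-value (one-sided, H₁ greater) = 0.00382
At α=0.05: p < α → reject H₀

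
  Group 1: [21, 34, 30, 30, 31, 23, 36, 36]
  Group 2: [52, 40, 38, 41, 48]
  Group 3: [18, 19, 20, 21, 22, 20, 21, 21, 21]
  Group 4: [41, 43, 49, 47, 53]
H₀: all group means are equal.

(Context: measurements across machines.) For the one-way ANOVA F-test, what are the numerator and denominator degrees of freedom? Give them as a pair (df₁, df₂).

degrees of freedom = [3, 23]

k = 4 groups, N = 27 total
df = (k−1, N−k) = (4−1, 27−4) = (3, 23)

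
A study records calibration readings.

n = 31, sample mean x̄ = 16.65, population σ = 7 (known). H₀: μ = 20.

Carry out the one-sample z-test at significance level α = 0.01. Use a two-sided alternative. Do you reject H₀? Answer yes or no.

SE = σ/√n = 7/√31 = 1.2572
z = (x̄−μ₀)/SE = (16.65−20)/1.2572 = -2.6646
p-value (two-sided) = 0.00771
At α=0.01: p < α → reject H₀

reject H₀: yes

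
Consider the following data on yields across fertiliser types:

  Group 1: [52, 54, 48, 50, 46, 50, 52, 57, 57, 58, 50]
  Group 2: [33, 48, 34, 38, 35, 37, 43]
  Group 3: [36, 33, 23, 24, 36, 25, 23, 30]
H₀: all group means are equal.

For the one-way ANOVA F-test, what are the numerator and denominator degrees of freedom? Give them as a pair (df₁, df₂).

k = 3 groups, N = 26 total
df = (k−1, N−k) = (3−1, 26−3) = (2, 23)

degrees of freedom = [2, 23]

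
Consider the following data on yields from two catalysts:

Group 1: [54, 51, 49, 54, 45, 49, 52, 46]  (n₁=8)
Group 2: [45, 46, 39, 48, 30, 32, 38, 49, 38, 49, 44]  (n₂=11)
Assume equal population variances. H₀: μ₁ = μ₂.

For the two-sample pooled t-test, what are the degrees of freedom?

degrees of freedom = 17

df = n₁ + n₂ − 2 = 8 + 11 − 2 = 17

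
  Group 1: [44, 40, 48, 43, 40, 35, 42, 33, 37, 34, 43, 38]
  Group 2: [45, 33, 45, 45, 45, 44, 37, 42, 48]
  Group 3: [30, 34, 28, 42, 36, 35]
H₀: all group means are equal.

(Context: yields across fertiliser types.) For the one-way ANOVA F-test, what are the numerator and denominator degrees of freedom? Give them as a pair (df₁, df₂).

degrees of freedom = [2, 24]

k = 3 groups, N = 27 total
df = (k−1, N−k) = (3−1, 27−3) = (2, 24)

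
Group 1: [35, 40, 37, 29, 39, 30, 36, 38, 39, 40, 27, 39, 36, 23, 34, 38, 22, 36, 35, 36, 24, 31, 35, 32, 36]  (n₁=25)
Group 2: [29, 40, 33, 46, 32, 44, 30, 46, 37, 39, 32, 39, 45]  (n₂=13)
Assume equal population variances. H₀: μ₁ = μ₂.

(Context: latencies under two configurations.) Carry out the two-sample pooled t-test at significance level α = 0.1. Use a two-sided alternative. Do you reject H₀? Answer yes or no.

reject H₀: yes

x̄₁=33.880, s₁=5.318, n₁=25
x̄₂=37.846, s₂=6.203, n₂=13
s_p² = [24·5.318² + 12·6.203²]/36 = 31.6759
SE = √(s_p²·(1/25+1/13)) = 1.9245
t = (33.880−37.846)/1.9245 = -2.0609
df = 36
p-value (two-sided) = 0.04659
At α=0.1: p < α → reject H₀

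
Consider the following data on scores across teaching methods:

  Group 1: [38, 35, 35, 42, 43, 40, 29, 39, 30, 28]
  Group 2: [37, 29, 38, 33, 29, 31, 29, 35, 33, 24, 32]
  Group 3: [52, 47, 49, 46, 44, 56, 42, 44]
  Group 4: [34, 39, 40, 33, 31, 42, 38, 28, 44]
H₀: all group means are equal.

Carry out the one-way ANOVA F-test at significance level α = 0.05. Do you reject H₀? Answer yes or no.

reject H₀: yes

Group means [35.90, 31.82, 47.50, 36.56], grand mean 37.316
SSB = Σnᵢ(x̄ᵢ−x̄)² = 1187.452; SSW = ΣΣ(x−x̄ᵢ)² = 808.759
MSB = 1187.452/3 = 395.8173; MSW = 808.759/34 = 23.7870
F = MSB/MSW = 16.6401
df = (3, 34)
p-value (upper-tail) = 0.00000
At α=0.05: p < α → reject H₀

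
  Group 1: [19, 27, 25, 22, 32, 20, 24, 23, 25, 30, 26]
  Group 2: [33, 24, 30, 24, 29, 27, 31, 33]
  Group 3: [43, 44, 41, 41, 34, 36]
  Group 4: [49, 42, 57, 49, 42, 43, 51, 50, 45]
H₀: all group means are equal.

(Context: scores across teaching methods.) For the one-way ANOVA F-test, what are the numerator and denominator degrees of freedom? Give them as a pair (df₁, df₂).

degrees of freedom = [3, 30]

k = 4 groups, N = 34 total
df = (k−1, N−k) = (4−1, 34−4) = (3, 30)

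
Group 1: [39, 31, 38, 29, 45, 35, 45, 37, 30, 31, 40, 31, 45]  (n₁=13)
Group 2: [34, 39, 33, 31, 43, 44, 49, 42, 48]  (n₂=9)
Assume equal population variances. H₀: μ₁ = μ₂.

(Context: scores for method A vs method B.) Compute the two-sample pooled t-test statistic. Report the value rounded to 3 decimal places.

test statistic = -1.383

x̄₁=36.615, s₁=5.980, n₁=13
x̄₂=40.333, s₂=6.519, n₂=9
s_p² = [12·5.980² + 8·6.519²]/20 = 38.4538
SE = √(s_p²·(1/13+1/9)) = 2.6890
t = (36.615−40.333)/2.6890 = -1.3827
df = 20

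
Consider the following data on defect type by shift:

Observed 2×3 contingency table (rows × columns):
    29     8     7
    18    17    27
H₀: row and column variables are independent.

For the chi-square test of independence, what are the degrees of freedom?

degrees of freedom = 2

df = (r−1)(c−1) = (2−1)·(3−1) = 2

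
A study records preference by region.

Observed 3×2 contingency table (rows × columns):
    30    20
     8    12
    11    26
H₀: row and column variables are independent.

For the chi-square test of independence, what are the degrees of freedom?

degrees of freedom = 2

df = (r−1)(c−1) = (3−1)·(2−1) = 2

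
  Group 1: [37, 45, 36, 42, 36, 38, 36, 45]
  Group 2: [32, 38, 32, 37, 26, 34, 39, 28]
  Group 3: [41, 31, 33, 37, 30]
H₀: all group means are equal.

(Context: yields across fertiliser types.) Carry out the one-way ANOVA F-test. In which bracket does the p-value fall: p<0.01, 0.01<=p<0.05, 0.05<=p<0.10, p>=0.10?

Group means [39.38, 33.25, 34.40], grand mean 35.857
SSB = Σnᵢ(x̄ᵢ−x̄)² = 163.996; SSW = ΣΣ(x−x̄ᵢ)² = 348.575
MSB = 163.996/2 = 81.9982; MSW = 348.575/18 = 19.3653
F = MSB/MSW = 4.2343
df = (2, 18)
p-value (upper-tail) = 0.03111
→ bracket: 0.01<=p<0.05

p-value bracket: 0.01<=p<0.05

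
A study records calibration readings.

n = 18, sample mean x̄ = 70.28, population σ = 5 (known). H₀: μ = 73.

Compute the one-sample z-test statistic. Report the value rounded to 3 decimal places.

SE = σ/√n = 5/√18 = 1.1785
z = (x̄−μ₀)/SE = (70.28−73)/1.1785 = -2.3080

test statistic = -2.308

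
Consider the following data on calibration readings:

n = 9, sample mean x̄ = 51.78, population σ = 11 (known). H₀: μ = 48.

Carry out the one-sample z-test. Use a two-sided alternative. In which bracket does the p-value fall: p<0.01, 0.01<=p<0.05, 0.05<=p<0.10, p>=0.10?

SE = σ/√n = 11/√9 = 3.6667
z = (x̄−μ₀)/SE = (51.78−48)/3.6667 = 1.0309
p-value (two-sided) = 0.30258
→ bracket: p>=0.10

p-value bracket: p>=0.10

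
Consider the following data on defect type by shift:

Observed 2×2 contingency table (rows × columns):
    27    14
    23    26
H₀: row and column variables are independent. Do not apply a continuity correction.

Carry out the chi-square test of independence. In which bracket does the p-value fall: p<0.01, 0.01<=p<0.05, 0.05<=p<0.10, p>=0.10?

Row totals [41, 49], col totals [50, 40], n=90
χ² = (27−22.78)²/22.78 + (14−18.22)²/18.22 + (23−27.22)²/27.22 + (26−21.78)²/21.78 = 3.2344
df = 1
p-value (upper-tail) = 0.07210
→ bracket: 0.05<=p<0.10

p-value bracket: 0.05<=p<0.10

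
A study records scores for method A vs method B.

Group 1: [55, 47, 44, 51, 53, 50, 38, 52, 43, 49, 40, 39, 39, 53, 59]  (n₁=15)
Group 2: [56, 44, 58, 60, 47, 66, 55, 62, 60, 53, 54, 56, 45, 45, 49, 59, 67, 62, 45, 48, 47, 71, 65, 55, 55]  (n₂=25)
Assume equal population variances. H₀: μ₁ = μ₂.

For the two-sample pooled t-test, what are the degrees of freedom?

df = n₁ + n₂ − 2 = 15 + 25 − 2 = 38

degrees of freedom = 38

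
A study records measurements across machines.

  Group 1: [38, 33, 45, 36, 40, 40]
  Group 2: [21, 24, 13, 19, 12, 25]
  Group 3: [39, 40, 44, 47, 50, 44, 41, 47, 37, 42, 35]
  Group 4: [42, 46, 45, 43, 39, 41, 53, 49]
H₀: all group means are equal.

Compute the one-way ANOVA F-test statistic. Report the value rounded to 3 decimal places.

Group means [38.67, 19.00, 42.36, 44.75], grand mean 37.742
SSB = Σnᵢ(x̄ᵢ−x̄)² = 2740.557; SSW = ΣΣ(x−x̄ᵢ)² = 587.379
MSB = 2740.557/3 = 913.5189; MSW = 587.379/27 = 21.7548
F = MSB/MSW = 41.9917
df = (3, 27)

test statistic = 41.992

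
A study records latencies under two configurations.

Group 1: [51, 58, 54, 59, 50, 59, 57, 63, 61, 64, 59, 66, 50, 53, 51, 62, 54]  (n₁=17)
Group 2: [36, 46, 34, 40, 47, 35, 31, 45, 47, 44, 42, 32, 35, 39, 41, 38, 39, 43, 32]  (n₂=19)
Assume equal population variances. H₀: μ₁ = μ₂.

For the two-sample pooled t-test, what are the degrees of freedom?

degrees of freedom = 34

df = n₁ + n₂ − 2 = 17 + 19 − 2 = 34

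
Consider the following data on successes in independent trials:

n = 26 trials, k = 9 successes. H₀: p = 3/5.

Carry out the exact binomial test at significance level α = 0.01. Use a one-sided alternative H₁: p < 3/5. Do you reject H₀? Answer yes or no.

reject H₀: yes

Exact binomial: n=26, k=9, p₀=3/5=0.6000
P(X≤9) from Σ C(n,i)·p₀^i·(1−p₀)^(n−i)
p-value (one-sided, H₁ less) = 0.00786
At α=0.01: p < α → reject H₀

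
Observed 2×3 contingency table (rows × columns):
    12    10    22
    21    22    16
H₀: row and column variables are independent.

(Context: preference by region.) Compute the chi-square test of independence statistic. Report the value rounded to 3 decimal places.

test statistic = 5.841

Row totals [44, 59], col totals [33, 32, 38], n=103
χ² = (12−14.10)²/14.10 + (10−13.67)²/13.67 + (22−16.23)²/16.23 + (21−18.90)²/18.90 + (22−18.33)²/18.33 + (16−21.77)²/21.77 = 5.8413
df = 2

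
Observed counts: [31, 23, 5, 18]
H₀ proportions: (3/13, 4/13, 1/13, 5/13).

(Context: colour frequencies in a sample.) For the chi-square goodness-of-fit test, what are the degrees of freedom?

df = k − 1 = 4 − 1 = 3

degrees of freedom = 3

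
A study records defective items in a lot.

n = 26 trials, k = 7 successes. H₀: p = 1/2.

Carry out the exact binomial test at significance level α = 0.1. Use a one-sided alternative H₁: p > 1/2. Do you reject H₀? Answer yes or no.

reject H₀: no

Exact binomial: n=26, k=7, p₀=1/2=0.5000
P(X≥7) from Σ C(n,i)·p₀^i·(1−p₀)^(n−i)
p-value (one-sided, H₁ greater) = 0.99532
At α=0.1: p ≥ α → fail to reject H₀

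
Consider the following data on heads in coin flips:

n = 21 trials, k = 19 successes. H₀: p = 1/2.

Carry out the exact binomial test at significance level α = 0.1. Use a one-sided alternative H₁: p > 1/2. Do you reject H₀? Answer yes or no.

Exact binomial: n=21, k=19, p₀=1/2=0.5000
P(X≥19) from Σ C(n,i)·p₀^i·(1−p₀)^(n−i)
p-value (one-sided, H₁ greater) = 0.00011
At α=0.1: p < α → reject H₀

reject H₀: yes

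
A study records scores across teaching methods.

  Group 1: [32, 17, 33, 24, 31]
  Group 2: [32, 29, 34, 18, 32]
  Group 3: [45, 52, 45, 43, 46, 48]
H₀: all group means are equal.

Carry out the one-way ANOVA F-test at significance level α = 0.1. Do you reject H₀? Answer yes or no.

Group means [27.40, 29.00, 46.50], grand mean 35.062
SSB = Σnᵢ(x̄ᵢ−x̄)² = 1262.238; SSW = ΣΣ(x−x̄ᵢ)² = 398.700
MSB = 1262.238/2 = 631.1188; MSW = 398.700/13 = 30.6692
F = MSB/MSW = 20.5782
df = (2, 13)
p-value (upper-tail) = 0.00009
At α=0.1: p < α → reject H₀

reject H₀: yes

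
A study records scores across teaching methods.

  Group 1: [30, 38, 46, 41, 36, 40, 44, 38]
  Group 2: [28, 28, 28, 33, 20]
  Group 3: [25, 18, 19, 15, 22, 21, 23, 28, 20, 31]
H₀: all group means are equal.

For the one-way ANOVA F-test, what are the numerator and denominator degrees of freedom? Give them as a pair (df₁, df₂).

degrees of freedom = [2, 20]

k = 3 groups, N = 23 total
df = (k−1, N−k) = (3−1, 23−3) = (2, 20)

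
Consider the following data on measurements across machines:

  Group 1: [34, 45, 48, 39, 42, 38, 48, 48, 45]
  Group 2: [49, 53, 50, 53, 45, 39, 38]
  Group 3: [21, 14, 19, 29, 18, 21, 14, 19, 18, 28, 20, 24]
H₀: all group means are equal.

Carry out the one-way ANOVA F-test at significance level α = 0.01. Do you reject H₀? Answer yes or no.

Group means [43.00, 46.71, 20.42], grand mean 34.250
SSB = Σnᵢ(x̄ᵢ−x̄)² = 4072.905; SSW = ΣΣ(x−x̄ᵢ)² = 682.345
MSB = 4072.905/2 = 2036.4524; MSW = 682.345/25 = 27.2938
F = MSB/MSW = 74.6122
df = (2, 25)
p-value (upper-tail) = 0.00000
At α=0.01: p < α → reject H₀

reject H₀: yes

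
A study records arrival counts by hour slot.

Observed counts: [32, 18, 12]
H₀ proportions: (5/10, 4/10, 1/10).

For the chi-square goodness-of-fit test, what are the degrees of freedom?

degrees of freedom = 2

df = k − 1 = 3 − 1 = 2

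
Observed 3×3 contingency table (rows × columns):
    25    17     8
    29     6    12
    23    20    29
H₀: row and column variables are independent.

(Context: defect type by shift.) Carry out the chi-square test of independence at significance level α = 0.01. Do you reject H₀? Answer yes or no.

reject H₀: yes

Row totals [50, 47, 72], col totals [77, 43, 49], n=169
χ² = (25−22.78)²/22.78 + (17−12.72)²/12.72 + (8−14.50)²/14.50 + (29−21.41)²/21.41 + (6−11.96)²/11.96 + (12−13.63)²/13.63 + (23−32.80)²/32.80 + (20−18.32)²/18.32 + (29−20.88)²/20.88 = 16.6633
df = 4
p-value (upper-tail) = 0.00225
At α=0.01: p < α → reject H₀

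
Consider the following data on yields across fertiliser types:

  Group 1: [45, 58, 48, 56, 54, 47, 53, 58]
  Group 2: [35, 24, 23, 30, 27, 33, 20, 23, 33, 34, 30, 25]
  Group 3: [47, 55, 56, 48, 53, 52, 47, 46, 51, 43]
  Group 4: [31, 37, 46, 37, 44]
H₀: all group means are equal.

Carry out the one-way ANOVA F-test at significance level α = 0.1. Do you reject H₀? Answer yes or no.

reject H₀: yes

Group means [52.38, 28.08, 49.80, 39.00], grand mean 41.400
SSB = Σnᵢ(x̄ᵢ−x̄)² = 3826.008; SSW = ΣΣ(x−x̄ᵢ)² = 772.392
MSB = 3826.008/3 = 1275.3361; MSW = 772.392/31 = 24.9159
F = MSB/MSW = 51.1857
df = (3, 31)
p-value (upper-tail) = 0.00000
At α=0.1: p < α → reject H₀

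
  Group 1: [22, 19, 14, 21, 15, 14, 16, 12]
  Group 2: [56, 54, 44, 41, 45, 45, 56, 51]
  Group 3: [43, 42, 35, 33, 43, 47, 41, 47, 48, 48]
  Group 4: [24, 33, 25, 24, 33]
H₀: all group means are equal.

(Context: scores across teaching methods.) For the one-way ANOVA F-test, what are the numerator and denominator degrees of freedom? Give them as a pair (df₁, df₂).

k = 4 groups, N = 31 total
df = (k−1, N−k) = (4−1, 31−4) = (3, 27)

degrees of freedom = [3, 27]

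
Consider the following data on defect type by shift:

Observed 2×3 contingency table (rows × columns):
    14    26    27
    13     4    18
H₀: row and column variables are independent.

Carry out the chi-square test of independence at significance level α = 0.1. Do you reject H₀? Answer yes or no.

Row totals [67, 35], col totals [27, 30, 45], n=102
χ² = (14−17.74)²/17.74 + (26−19.71)²/19.71 + (27−29.56)²/29.56 + (13−9.26)²/9.26 + (4−10.29)²/10.29 + (18−15.44)²/15.44 = 8.7970
df = 2
p-value (upper-tail) = 0.01230
At α=0.1: p < α → reject H₀

reject H₀: yes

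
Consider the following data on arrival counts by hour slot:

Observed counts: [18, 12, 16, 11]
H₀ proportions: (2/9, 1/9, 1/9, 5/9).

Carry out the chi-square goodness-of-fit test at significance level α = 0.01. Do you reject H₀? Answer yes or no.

n = 57; E_i = n·p_i = [12.67, 6.33, 6.33, 31.67]
χ² = (18−12.67)²/12.67 + (12−6.33)²/6.33 + (16−6.33)²/6.33 + (11−31.67)²/31.67 = 35.5579
df = 3
p-value (upper-tail) = 0.00000
At α=0.01: p < α → reject H₀

reject H₀: yes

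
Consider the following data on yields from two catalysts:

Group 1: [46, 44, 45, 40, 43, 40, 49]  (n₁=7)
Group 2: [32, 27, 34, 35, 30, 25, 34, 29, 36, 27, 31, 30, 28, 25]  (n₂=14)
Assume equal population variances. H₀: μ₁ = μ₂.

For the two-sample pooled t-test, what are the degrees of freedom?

df = n₁ + n₂ − 2 = 7 + 14 − 2 = 19

degrees of freedom = 19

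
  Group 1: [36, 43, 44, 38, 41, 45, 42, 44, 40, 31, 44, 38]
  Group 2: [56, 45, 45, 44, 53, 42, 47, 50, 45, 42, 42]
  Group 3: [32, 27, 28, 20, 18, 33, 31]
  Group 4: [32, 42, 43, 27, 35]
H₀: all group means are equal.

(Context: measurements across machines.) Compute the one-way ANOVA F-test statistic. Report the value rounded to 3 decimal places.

test statistic = 21.966

Group means [40.50, 46.45, 27.00, 35.80], grand mean 39.000
SSB = Σnᵢ(x̄ᵢ−x̄)² = 1697.473; SSW = ΣΣ(x−x̄ᵢ)² = 798.527
MSB = 1697.473/3 = 565.8242; MSW = 798.527/31 = 25.7589
F = MSB/MSW = 21.9661
df = (3, 31)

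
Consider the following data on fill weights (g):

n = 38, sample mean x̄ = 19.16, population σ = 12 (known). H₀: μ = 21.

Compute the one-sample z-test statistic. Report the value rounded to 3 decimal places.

test statistic = -0.945

SE = σ/√n = 12/√38 = 1.9467
z = (x̄−μ₀)/SE = (19.16−21)/1.9467 = -0.9452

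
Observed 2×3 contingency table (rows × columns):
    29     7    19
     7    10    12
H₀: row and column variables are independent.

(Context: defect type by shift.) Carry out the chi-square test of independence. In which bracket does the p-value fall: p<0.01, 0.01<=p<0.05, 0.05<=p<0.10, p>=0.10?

Row totals [55, 29], col totals [36, 17, 31], n=84
χ² = (29−23.57)²/23.57 + (7−11.13)²/11.13 + (19−20.30)²/20.30 + (7−12.43)²/12.43 + (10−5.87)²/5.87 + (12−10.70)²/10.70 = 8.3023
df = 2
p-value (upper-tail) = 0.01575
→ bracket: 0.01<=p<0.05

p-value bracket: 0.01<=p<0.05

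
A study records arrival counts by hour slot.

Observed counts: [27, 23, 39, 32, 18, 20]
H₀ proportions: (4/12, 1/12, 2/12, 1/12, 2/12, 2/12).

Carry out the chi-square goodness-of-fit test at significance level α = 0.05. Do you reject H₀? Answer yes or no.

reject H₀: yes

n = 159; E_i = n·p_i = [53.00, 13.25, 26.50, 13.25, 26.50, 26.50]
χ² = (27−53.00)²/53.00 + (23−13.25)²/13.25 + (39−26.50)²/26.50 + (32−13.25)²/13.25 + (18−26.50)²/26.50 + (20−26.50)²/26.50 = 56.6792
df = 5
p-value (upper-tail) = 0.00000
At α=0.05: p < α → reject H₀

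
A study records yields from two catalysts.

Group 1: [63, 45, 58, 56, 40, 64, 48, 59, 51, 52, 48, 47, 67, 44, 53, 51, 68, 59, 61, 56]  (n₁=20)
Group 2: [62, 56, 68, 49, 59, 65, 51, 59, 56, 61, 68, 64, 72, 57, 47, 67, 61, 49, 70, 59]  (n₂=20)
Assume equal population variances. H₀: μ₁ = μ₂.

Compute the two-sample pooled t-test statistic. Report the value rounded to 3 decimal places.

test statistic = -2.292

x̄₁=54.500, s₁=7.897, n₁=20
x̄₂=60.000, s₂=7.269, n₂=20
s_p² = [19·7.897² + 19·7.269²]/38 = 57.6053
SE = √(s_p²·(1/20+1/20)) = 2.4001
t = (54.500−60.000)/2.4001 = -2.2916
df = 38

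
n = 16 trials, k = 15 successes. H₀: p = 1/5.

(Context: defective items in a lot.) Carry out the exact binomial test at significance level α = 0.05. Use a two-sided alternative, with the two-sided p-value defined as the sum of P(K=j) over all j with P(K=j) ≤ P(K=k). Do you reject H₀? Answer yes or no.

Exact binomial: n=16, k=15, p₀=1/5=0.2000
P(X=j) = C(n,j)·p₀^j·(1−p₀)^(n−j); p = Σ P(X=j) over j with P(X=j) ≤ P(X=15)
p-value (two-sided) = 0.00000
At α=0.05: p < α → reject H₀

reject H₀: yes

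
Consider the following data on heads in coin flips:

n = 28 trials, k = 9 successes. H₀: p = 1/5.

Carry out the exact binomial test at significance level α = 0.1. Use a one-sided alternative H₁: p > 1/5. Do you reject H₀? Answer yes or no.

Exact binomial: n=28, k=9, p₀=1/5=0.2000
P(X≥9) from Σ C(n,i)·p₀^i·(1−p₀)^(n−i)
p-value (one-sided, H₁ greater) = 0.09003
At α=0.1: p < α → reject H₀

reject H₀: yes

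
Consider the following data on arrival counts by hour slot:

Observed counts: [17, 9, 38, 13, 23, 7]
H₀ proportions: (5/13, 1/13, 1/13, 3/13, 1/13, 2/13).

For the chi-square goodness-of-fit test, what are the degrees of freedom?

df = k − 1 = 6 − 1 = 5

degrees of freedom = 5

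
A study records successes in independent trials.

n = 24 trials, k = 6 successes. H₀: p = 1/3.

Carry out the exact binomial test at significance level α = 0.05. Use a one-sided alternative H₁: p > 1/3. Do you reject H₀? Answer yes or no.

Exact binomial: n=24, k=6, p₀=1/3=0.3333
P(X≥6) from Σ C(n,i)·p₀^i·(1−p₀)^(n−i)
p-value (one-sided, H₁ greater) = 0.86175
At α=0.05: p ≥ α → fail to reject H₀

reject H₀: no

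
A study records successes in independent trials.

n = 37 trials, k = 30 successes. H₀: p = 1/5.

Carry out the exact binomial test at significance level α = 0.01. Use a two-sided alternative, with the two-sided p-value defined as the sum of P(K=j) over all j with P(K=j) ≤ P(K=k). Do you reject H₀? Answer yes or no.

Exact binomial: n=37, k=30, p₀=1/5=0.2000
P(X=j) = C(n,j)·p₀^j·(1−p₀)^(n−j); p = Σ P(X=j) over j with P(X=j) ≤ P(X=30)
p-value (two-sided) = 0.00000
At α=0.01: p < α → reject H₀

reject H₀: yes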